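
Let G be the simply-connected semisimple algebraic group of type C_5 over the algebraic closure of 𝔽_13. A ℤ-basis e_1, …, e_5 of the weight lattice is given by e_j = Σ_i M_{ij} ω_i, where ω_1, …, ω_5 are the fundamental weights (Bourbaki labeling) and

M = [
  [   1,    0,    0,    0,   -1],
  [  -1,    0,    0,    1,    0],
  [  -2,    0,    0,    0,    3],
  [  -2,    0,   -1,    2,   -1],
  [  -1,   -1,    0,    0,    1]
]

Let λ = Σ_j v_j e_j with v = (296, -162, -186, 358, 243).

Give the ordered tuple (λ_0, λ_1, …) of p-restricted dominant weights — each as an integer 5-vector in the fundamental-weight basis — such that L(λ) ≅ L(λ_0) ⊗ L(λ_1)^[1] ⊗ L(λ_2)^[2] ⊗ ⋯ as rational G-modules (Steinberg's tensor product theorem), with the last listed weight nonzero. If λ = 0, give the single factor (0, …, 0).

Compute c_i = Σ_j M_{ij} v_j with v = (296, -162, -186, 358, 243):
  c_1 = 1*296 + 0*-162 + 0*-186 + 0*358 + -1*243 = 53
  c_2 = -1*296 + 0*-162 + 0*-186 + 1*358 + 0*243 = 62
  c_3 = -2*296 + 0*-162 + 0*-186 + 0*358 + 3*243 = 137
  c_4 = -2*296 + 0*-162 + -1*-186 + 2*358 + -1*243 = 67
  c_5 = -1*296 + -1*-162 + 0*-186 + 0*358 + 1*243 = 109
Expand coordinatewise in base 13:
  c_1 = 53 = 1·13^0 + 4·13^1
  c_2 = 62 = 10·13^0 + 4·13^1
  c_3 = 137 = 7·13^0 + 10·13^1
  c_4 = 67 = 2·13^0 + 5·13^1
  c_5 = 109 = 5·13^0 + 8·13^1
λ_0 = (1, 10, 7, 2, 5)
λ_1 = (4, 4, 10, 5, 8)

((1, 10, 7, 2, 5), (4, 4, 10, 5, 8))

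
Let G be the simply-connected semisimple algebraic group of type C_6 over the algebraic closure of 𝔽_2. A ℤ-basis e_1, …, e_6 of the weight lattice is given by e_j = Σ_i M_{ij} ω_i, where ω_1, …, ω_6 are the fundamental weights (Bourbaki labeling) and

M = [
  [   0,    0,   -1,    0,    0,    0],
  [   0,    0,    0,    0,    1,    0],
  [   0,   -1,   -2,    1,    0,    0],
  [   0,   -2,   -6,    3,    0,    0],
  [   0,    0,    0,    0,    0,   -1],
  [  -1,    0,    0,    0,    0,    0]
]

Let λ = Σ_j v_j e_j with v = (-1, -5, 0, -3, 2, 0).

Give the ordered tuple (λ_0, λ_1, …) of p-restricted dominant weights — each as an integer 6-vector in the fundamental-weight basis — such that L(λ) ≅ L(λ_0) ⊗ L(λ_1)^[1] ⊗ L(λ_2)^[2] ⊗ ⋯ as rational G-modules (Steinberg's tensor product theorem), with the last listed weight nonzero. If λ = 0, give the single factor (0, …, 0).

((0, 0, 0, 1, 0, 1), (0, 1, 1, 0, 0, 0))

Compute c_i = Σ_j M_{ij} v_j with v = (-1, -5, 0, -3, 2, 0):
  c_1 = 0*-1 + 0*-5 + -1*0 + 0*-3 + 0*2 + 0*0 = 0
  c_2 = 0*-1 + 0*-5 + 0*0 + 0*-3 + 1*2 + 0*0 = 2
  c_3 = 0*-1 + -1*-5 + -2*0 + 1*-3 + 0*2 + 0*0 = 2
  c_4 = 0*-1 + -2*-5 + -6*0 + 3*-3 + 0*2 + 0*0 = 1
  c_5 = 0*-1 + 0*-5 + 0*0 + 0*-3 + 0*2 + -1*0 = 0
  c_6 = -1*-1 + 0*-5 + 0*0 + 0*-3 + 0*2 + 0*0 = 1
Writing each c_i in base p = 2:
  c_1 = 0
  c_2 = 2 = 0·2^0 + 1·2^1
  c_3 = 2 = 0·2^0 + 1·2^1
  c_4 = 1 = 1·2^0
  c_5 = 0
  c_6 = 1 = 1·2^0
λ_0 = (0, 0, 0, 1, 0, 1)
λ_1 = (0, 1, 1, 0, 0, 0)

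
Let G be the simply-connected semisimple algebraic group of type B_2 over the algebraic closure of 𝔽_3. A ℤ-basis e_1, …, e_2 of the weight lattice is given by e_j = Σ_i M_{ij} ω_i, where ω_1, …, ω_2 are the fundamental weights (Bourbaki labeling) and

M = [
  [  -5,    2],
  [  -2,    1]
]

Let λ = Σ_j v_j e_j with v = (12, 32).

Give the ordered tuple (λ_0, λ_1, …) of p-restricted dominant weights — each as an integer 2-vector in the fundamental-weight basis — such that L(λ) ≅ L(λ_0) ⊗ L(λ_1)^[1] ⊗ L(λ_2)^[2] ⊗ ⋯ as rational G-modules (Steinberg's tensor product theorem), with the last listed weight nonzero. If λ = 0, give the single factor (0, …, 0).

((1, 2), (1, 2))

ω-coordinates c = M·v, v = (12, 32):
  c_1 = (-5)·(12) + 2·32 = 4
  c_2 = (-2)·(12) + 1·32 = 8
Expand coordinatewise in base 3:
  c_1 = 4 = 1·3^0 + 1·3^1
  c_2 = 8 = 2·3^0 + 2·3^1
p-restricted factor λ_0 = (1, 2)
p-restricted factor λ_1 = (1, 2)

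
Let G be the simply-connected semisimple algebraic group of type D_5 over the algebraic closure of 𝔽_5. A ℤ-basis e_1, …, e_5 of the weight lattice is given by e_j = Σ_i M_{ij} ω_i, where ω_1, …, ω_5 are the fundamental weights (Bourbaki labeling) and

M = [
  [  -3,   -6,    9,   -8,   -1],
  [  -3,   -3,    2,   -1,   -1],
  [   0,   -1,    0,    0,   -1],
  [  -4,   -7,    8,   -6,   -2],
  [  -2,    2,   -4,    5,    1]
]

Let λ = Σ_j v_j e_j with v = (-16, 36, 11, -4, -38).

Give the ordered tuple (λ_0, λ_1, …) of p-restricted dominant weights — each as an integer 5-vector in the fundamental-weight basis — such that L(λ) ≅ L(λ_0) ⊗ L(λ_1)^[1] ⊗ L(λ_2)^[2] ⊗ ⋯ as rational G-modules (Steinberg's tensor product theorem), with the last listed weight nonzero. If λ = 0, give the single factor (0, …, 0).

ω-coordinates c = M·v, v = (-16, 36, 11, -4, -38):
  c_1 = (-3)·(-16) + (-6)·(36) + 9·11 + (-8)·(-4) + (-1)·(-38) = 1
  c_2 = (-3)·(-16) + (-3)·(36) + 2·11 + (-1)·(-4) + (-1)·(-38) = 4
  c_3 = (0)·(-16) + (-1)·(36) + 0·11 + (0)·(-4) + (-1)·(-38) = 2
  c_4 = (-4)·(-16) + (-7)·(36) + 8·11 + (-6)·(-4) + (-2)·(-38) = 0
  c_5 = (-2)·(-16) + 2·36 + (-4)·(11) + (5)·(-4) + (1)·(-38) = 2
Writing each c_i in base p = 5:
  c_1 = 1 = 1·5^0
  c_2 = 4 = 4·5^0
  c_3 = 2 = 2·5^0
  c_4 = 0
  c_5 = 2 = 2·5^0
p-restricted factor λ_0 = (1, 4, 2, 0, 2)

((1, 4, 2, 0, 2),)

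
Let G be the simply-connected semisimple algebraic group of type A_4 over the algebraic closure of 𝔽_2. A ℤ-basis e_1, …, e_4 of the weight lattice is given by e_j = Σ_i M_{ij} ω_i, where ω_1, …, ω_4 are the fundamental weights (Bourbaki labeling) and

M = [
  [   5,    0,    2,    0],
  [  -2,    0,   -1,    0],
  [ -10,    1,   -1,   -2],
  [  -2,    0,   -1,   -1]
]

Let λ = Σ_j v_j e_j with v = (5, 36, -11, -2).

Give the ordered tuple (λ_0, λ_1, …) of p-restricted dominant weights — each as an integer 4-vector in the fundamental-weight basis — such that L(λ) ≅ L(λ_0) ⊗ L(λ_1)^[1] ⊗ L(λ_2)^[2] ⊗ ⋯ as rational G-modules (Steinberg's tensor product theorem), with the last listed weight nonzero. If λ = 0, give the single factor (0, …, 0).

((1, 1, 1, 1), (1, 0, 0, 1))

Compute c_i = Σ_j M_{ij} v_j with v = (5, 36, -11, -2):
  c_1 = 5*5 + 0*36 + 2*-11 + 0*-2 = 3
  c_2 = -2*5 + 0*36 + -1*-11 + 0*-2 = 1
  c_3 = -10*5 + 1*36 + -1*-11 + -2*-2 = 1
  c_4 = -2*5 + 0*36 + -1*-11 + -1*-2 = 3
p = 2; digits c_i = Σ_j d_{ij}·2^j, 0 ≤ d_{ij} < 2:
  c_1 = 3 = 1·2^0 + 1·2^1
  c_2 = 1 = 1·2^0
  c_3 = 1 = 1·2^0
  c_4 = 3 = 1·2^0 + 1·2^1
λ_0 = (1, 1, 1, 1)
λ_1 = (1, 0, 0, 1)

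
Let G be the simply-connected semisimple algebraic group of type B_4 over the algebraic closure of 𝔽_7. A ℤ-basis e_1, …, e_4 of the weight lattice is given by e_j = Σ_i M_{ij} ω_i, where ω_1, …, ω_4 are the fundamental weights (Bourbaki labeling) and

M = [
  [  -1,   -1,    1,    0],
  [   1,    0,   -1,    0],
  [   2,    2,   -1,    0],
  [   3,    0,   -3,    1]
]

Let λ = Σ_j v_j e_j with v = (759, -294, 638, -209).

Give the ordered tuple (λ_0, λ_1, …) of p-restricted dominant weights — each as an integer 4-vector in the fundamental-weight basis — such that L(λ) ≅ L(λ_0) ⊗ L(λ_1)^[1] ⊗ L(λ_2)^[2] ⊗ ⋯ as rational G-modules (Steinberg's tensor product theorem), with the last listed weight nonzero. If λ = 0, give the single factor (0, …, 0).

((5, 2, 5, 0), (3, 3, 6, 1), (3, 2, 5, 3))

In the fundamental-weight basis, λ has coordinates c = M·v (v = (759, -294, 638, -209)):
  c_1 = (-1)·(759) + (-1)·(-294) + (1)·(638) + (0)·(-209) = 173
  c_2 = (1)·(759) + (0)·(-294) + (-1)·(638) + (0)·(-209) = 121
  c_3 = (2)·(759) + (2)·(-294) + (-1)·(638) + (0)·(-209) = 292
  c_4 = (3)·(759) + (0)·(-294) + (-3)·(638) + (1)·(-209) = 154
Base-7 expansion of each c_i:
  c_1 = 173 = 5·7^0 + 3·7^1 + 3·7^2
  c_2 = 121 = 2·7^0 + 3·7^1 + 2·7^2
  c_3 = 292 = 5·7^0 + 6·7^1 + 5·7^2
  c_4 = 154 = 0·7^0 + 1·7^1 + 3·7^2
p-restricted factor λ_0 = (5, 2, 5, 0)
p-restricted factor λ_1 = (3, 3, 6, 1)
p-restricted factor λ_2 = (3, 2, 5, 3)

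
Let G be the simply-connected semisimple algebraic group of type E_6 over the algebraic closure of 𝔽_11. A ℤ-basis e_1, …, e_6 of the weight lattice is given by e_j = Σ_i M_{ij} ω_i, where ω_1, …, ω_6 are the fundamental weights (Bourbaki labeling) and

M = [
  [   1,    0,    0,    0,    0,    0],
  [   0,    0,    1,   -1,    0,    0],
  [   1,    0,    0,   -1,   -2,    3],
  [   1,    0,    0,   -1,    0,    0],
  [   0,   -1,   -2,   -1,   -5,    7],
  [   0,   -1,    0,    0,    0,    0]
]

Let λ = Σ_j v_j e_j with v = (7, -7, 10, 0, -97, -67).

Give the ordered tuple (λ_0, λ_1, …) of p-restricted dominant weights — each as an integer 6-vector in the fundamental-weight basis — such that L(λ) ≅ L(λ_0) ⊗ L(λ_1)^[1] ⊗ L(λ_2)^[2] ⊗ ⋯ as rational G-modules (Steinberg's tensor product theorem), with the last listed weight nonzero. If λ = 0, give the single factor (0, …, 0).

Compute c_i = Σ_j M_{ij} v_j with v = (7, -7, 10, 0, -97, -67):
  c_1 = (1)·(7) + (0)·(-7) + (0)·(10) + (0)·(0) + (0)·(-97) + (0)·(-67) = 7
  c_2 = (0)·(7) + (0)·(-7) + (1)·(10) + (-1)·(0) + (0)·(-97) + (0)·(-67) = 10
  c_3 = (1)·(7) + (0)·(-7) + (0)·(10) + (-1)·(0) + (-2)·(-97) + (3)·(-67) = 0
  c_4 = (1)·(7) + (0)·(-7) + (0)·(10) + (-1)·(0) + (0)·(-97) + (0)·(-67) = 7
  c_5 = (0)·(7) + (-1)·(-7) + (-2)·(10) + (-1)·(0) + (-5)·(-97) + (7)·(-67) = 3
  c_6 = (0)·(7) + (-1)·(-7) + (0)·(10) + (0)·(0) + (0)·(-97) + (0)·(-67) = 7
Expand coordinatewise in base 11:
  c_1 = 7 = 7·11^0
  c_2 = 10 = 10·11^0
  c_3 = 0
  c_4 = 7 = 7·11^0
  c_5 = 3 = 3·11^0
  c_6 = 7 = 7·11^0
p-restricted factor λ_0 = (7, 10, 0, 7, 3, 7)

((7, 10, 0, 7, 3, 7),)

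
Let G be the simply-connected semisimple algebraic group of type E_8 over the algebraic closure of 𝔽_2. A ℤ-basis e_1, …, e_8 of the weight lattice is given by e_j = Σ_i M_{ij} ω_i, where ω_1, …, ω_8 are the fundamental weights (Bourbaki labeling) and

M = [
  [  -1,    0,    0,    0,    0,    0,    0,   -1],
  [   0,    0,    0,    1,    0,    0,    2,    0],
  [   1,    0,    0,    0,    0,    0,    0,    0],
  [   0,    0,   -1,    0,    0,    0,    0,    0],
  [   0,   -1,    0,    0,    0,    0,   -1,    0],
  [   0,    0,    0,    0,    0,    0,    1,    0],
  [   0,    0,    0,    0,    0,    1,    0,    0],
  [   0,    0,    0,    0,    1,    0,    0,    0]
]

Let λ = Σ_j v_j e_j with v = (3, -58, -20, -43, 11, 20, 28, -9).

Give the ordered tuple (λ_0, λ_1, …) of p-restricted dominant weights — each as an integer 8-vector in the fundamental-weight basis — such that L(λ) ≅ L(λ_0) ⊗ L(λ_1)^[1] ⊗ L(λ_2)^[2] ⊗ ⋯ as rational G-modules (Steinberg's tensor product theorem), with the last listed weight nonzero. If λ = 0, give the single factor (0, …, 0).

((0, 1, 1, 0, 0, 0, 0, 1), (1, 0, 1, 0, 1, 0, 0, 1), (1, 1, 0, 1, 1, 1, 1, 0), (0, 1, 0, 0, 1, 1, 0, 1), (0, 0, 0, 1, 1, 1, 1, 0))

Change of basis e → ω: c = M·v where v = (3, -58, -20, -43, 11, 20, 28, -9):
  c_1 = (-1)·(3) + (0)·(-58) + (0)·(-20) + (0)·(-43) + 0·11 + 0·20 + 0·28 + (-1)·(-9) = 6
  c_2 = 0·3 + (0)·(-58) + (0)·(-20) + (1)·(-43) + 0·11 + 0·20 + 2·28 + (0)·(-9) = 13
  c_3 = 1·3 + (0)·(-58) + (0)·(-20) + (0)·(-43) + 0·11 + 0·20 + 0·28 + (0)·(-9) = 3
  c_4 = 0·3 + (0)·(-58) + (-1)·(-20) + (0)·(-43) + 0·11 + 0·20 + 0·28 + (0)·(-9) = 20
  c_5 = 0·3 + (-1)·(-58) + (0)·(-20) + (0)·(-43) + 0·11 + 0·20 + (-1)·(28) + (0)·(-9) = 30
  c_6 = 0·3 + (0)·(-58) + (0)·(-20) + (0)·(-43) + 0·11 + 0·20 + 1·28 + (0)·(-9) = 28
  c_7 = 0·3 + (0)·(-58) + (0)·(-20) + (0)·(-43) + 0·11 + 1·20 + 0·28 + (0)·(-9) = 20
  c_8 = 0·3 + (0)·(-58) + (0)·(-20) + (0)·(-43) + 1·11 + 0·20 + 0·28 + (0)·(-9) = 11
Base-2 expansion of each c_i:
  c_1 = 6 = 0·2^0 + 1·2^1 + 1·2^2
  c_2 = 13 = 1·2^0 + 0·2^1 + 1·2^2 + 1·2^3
  c_3 = 3 = 1·2^0 + 1·2^1
  c_4 = 20 = 0·2^0 + 0·2^1 + 1·2^2 + 0·2^3 + 1·2^4
  c_5 = 30 = 0·2^0 + 1·2^1 + 1·2^2 + 1·2^3 + 1·2^4
  c_6 = 28 = 0·2^0 + 0·2^1 + 1·2^2 + 1·2^3 + 1·2^4
  c_7 = 20 = 0·2^0 + 0·2^1 + 1·2^2 + 0·2^3 + 1·2^4
  c_8 = 11 = 1·2^0 + 1·2^1 + 0·2^2 + 1·2^3
λ_0 = (0, 1, 1, 0, 0, 0, 0, 1)
λ_1 = (1, 0, 1, 0, 1, 0, 0, 1)
λ_2 = (1, 1, 0, 1, 1, 1, 1, 0)
λ_3 = (0, 1, 0, 0, 1, 1, 0, 1)
λ_4 = (0, 0, 0, 1, 1, 1, 1, 0)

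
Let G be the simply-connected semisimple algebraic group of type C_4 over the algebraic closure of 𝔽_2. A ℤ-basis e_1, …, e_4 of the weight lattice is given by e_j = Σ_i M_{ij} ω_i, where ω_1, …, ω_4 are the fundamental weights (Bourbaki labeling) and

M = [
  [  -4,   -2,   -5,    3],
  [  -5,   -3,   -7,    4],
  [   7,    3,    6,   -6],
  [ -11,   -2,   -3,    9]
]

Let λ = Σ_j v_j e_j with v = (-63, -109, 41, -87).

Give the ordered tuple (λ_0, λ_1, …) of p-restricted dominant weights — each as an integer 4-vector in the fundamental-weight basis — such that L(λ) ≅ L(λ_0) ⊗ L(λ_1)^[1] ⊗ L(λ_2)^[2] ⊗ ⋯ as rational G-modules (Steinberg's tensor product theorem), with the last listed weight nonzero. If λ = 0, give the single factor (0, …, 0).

((0, 1, 0, 1), (0, 1, 0, 0), (1, 1, 0, 1))

In the fundamental-weight basis, λ has coordinates c = M·v (v = (-63, -109, 41, -87)):
  c_1 = -4*-63 + -2*-109 + -5*41 + 3*-87 = 4
  c_2 = -5*-63 + -3*-109 + -7*41 + 4*-87 = 7
  c_3 = 7*-63 + 3*-109 + 6*41 + -6*-87 = 0
  c_4 = -11*-63 + -2*-109 + -3*41 + 9*-87 = 5
Base-2 expansion of each c_i:
  c_1 = 4 = 0·2^0 + 0·2^1 + 1·2^2
  c_2 = 7 = 1·2^0 + 1·2^1 + 1·2^2
  c_3 = 0
  c_4 = 5 = 1·2^0 + 0·2^1 + 1·2^2
p-restricted factor λ_0 = (0, 1, 0, 1)
p-restricted factor λ_1 = (0, 1, 0, 0)
p-restricted factor λ_2 = (1, 1, 0, 1)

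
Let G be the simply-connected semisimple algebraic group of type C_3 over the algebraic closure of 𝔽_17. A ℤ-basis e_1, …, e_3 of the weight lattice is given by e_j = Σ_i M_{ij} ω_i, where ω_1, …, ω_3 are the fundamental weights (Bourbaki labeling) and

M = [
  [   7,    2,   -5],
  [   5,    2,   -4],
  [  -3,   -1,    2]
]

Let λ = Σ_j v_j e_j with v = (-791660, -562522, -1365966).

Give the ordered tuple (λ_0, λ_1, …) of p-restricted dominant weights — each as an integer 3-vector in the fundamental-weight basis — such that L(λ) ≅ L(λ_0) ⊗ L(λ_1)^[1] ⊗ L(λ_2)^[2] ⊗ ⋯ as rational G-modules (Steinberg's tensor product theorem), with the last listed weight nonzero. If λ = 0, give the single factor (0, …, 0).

((0, 9, 6), (10, 11, 5), (3, 7, 14), (16, 9, 7), (1, 4, 2))

Converting to the ω-basis (c_i = row i of M dotted with v = (-791660, -562522, -1365966)):
  c_1 = (7)·(-791660) + (2)·(-562522) + (-5)·(-1365966) = 163166
  c_2 = (5)·(-791660) + (2)·(-562522) + (-4)·(-1365966) = 380520
  c_3 = (-3)·(-791660) + (-1)·(-562522) + (2)·(-1365966) = 205570
Expand coordinatewise in base 17:
  c_1 = 163166 = 0·17^0 + 10·17^1 + 3·17^2 + 16·17^3 + 1·17^4
  c_2 = 380520 = 9·17^0 + 11·17^1 + 7·17^2 + 9·17^3 + 4·17^4
  c_3 = 205570 = 6·17^0 + 5·17^1 + 14·17^2 + 7·17^3 + 2·17^4
p-restricted factor λ_0 = (0, 9, 6)
p-restricted factor λ_1 = (10, 11, 5)
p-restricted factor λ_2 = (3, 7, 14)
p-restricted factor λ_3 = (16, 9, 7)
p-restricted factor λ_4 = (1, 4, 2)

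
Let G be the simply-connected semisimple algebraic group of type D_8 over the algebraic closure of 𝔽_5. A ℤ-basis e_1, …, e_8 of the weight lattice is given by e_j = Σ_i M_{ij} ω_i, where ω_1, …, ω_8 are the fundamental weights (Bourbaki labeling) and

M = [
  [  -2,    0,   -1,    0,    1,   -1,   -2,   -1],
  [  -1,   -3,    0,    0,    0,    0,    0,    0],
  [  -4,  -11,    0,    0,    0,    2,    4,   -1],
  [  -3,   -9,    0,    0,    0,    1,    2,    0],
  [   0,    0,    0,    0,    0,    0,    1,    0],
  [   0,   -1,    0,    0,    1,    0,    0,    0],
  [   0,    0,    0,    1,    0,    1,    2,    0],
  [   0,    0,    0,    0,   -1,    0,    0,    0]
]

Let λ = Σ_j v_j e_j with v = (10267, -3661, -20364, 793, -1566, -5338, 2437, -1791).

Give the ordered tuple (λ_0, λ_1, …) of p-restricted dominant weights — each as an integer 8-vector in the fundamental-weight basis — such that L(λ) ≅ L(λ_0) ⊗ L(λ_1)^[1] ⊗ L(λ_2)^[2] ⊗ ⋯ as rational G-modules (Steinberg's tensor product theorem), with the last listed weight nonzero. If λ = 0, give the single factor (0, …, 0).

ω-coordinates c = M·v, v = (10267, -3661, -20364, 793, -1566, -5338, 2437, -1791):
  c_1 = -2*10267 + 0*-3661 + -1*-20364 + 0*793 + 1*-1566 + -1*-5338 + -2*2437 + -1*-1791 = 519
  c_2 = -1*10267 + -3*-3661 + 0*-20364 + 0*793 + 0*-1566 + 0*-5338 + 0*2437 + 0*-1791 = 716
  c_3 = -4*10267 + -11*-3661 + 0*-20364 + 0*793 + 0*-1566 + 2*-5338 + 4*2437 + -1*-1791 = 66
  c_4 = -3*10267 + -9*-3661 + 0*-20364 + 0*793 + 0*-1566 + 1*-5338 + 2*2437 + 0*-1791 = 1684
  c_5 = 0*10267 + 0*-3661 + 0*-20364 + 0*793 + 0*-1566 + 0*-5338 + 1*2437 + 0*-1791 = 2437
  c_6 = 0*10267 + -1*-3661 + 0*-20364 + 0*793 + 1*-1566 + 0*-5338 + 0*2437 + 0*-1791 = 2095
  c_7 = 0*10267 + 0*-3661 + 0*-20364 + 1*793 + 0*-1566 + 1*-5338 + 2*2437 + 0*-1791 = 329
  c_8 = 0*10267 + 0*-3661 + 0*-20364 + 0*793 + -1*-1566 + 0*-5338 + 0*2437 + 0*-1791 = 1566
Base-5 expansion of each c_i:
  c_1 = 519 = 4·5^0 + 3·5^1 + 0·5^2 + 4·5^3
  c_2 = 716 = 1·5^0 + 3·5^1 + 3·5^2 + 0·5^3 + 1·5^4
  c_3 = 66 = 1·5^0 + 3·5^1 + 2·5^2
  c_4 = 1684 = 4·5^0 + 1·5^1 + 2·5^2 + 3·5^3 + 2·5^4
  c_5 = 2437 = 2·5^0 + 2·5^1 + 2·5^2 + 4·5^3 + 3·5^4
  c_6 = 2095 = 0·5^0 + 4·5^1 + 3·5^2 + 1·5^3 + 3·5^4
  c_7 = 329 = 4·5^0 + 0·5^1 + 3·5^2 + 2·5^3
  c_8 = 1566 = 1·5^0 + 3·5^1 + 2·5^2 + 2·5^3 + 2·5^4
λ_0 = (4, 1, 1, 4, 2, 0, 4, 1)
λ_1 = (3, 3, 3, 1, 2, 4, 0, 3)
λ_2 = (0, 3, 2, 2, 2, 3, 3, 2)
λ_3 = (4, 0, 0, 3, 4, 1, 2, 2)
λ_4 = (0, 1, 0, 2, 3, 3, 0, 2)

((4, 1, 1, 4, 2, 0, 4, 1), (3, 3, 3, 1, 2, 4, 0, 3), (0, 3, 2, 2, 2, 3, 3, 2), (4, 0, 0, 3, 4, 1, 2, 2), (0, 1, 0, 2, 3, 3, 0, 2))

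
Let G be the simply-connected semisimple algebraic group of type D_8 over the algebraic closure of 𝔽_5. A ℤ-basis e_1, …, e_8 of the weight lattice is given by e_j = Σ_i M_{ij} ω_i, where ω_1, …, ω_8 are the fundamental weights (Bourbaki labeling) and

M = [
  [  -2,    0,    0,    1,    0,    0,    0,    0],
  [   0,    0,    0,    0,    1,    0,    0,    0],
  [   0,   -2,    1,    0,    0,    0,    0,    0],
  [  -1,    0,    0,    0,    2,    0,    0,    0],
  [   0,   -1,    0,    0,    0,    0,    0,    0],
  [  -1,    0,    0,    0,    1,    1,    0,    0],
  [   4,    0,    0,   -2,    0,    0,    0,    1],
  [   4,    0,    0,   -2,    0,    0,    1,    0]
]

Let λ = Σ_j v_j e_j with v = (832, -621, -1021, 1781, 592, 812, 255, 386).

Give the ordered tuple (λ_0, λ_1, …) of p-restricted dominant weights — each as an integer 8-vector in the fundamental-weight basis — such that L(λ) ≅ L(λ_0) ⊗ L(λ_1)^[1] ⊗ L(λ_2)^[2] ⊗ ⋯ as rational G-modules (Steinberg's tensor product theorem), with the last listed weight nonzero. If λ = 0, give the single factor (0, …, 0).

Converting to the ω-basis (c_i = row i of M dotted with v = (832, -621, -1021, 1781, 592, 812, 255, 386)):
  c_1 = (-2)·(832) + (0)·(-621) + (0)·(-1021) + (1)·(1781) + (0)·(592) + (0)·(812) + (0)·(255) + (0)·(386) = 117
  c_2 = (0)·(832) + (0)·(-621) + (0)·(-1021) + (0)·(1781) + (1)·(592) + (0)·(812) + (0)·(255) + (0)·(386) = 592
  c_3 = (0)·(832) + (-2)·(-621) + (1)·(-1021) + (0)·(1781) + (0)·(592) + (0)·(812) + (0)·(255) + (0)·(386) = 221
  c_4 = (-1)·(832) + (0)·(-621) + (0)·(-1021) + (0)·(1781) + (2)·(592) + (0)·(812) + (0)·(255) + (0)·(386) = 352
  c_5 = (0)·(832) + (-1)·(-621) + (0)·(-1021) + (0)·(1781) + (0)·(592) + (0)·(812) + (0)·(255) + (0)·(386) = 621
  c_6 = (-1)·(832) + (0)·(-621) + (0)·(-1021) + (0)·(1781) + (1)·(592) + (1)·(812) + (0)·(255) + (0)·(386) = 572
  c_7 = (4)·(832) + (0)·(-621) + (0)·(-1021) + (-2)·(1781) + (0)·(592) + (0)·(812) + (0)·(255) + (1)·(386) = 152
  c_8 = (4)·(832) + (0)·(-621) + (0)·(-1021) + (-2)·(1781) + (0)·(592) + (0)·(812) + (1)·(255) + (0)·(386) = 21
p = 5; digits c_i = Σ_j d_{ij}·5^j, 0 ≤ d_{ij} < 5:
  c_1 = 117 = 2·5^0 + 3·5^1 + 4·5^2
  c_2 = 592 = 2·5^0 + 3·5^1 + 3·5^2 + 4·5^3
  c_3 = 221 = 1·5^0 + 4·5^1 + 3·5^2 + 1·5^3
  c_4 = 352 = 2·5^0 + 0·5^1 + 4·5^2 + 2·5^3
  c_5 = 621 = 1·5^0 + 4·5^1 + 4·5^2 + 4·5^3
  c_6 = 572 = 2·5^0 + 4·5^1 + 2·5^2 + 4·5^3
  c_7 = 152 = 2·5^0 + 0·5^1 + 1·5^2 + 1·5^3
  c_8 = 21 = 1·5^0 + 4·5^1
λ_0 = (2, 2, 1, 2, 1, 2, 2, 1)
λ_1 = (3, 3, 4, 0, 4, 4, 0, 4)
λ_2 = (4, 3, 3, 4, 4, 2, 1, 0)
λ_3 = (0, 4, 1, 2, 4, 4, 1, 0)

((2, 2, 1, 2, 1, 2, 2, 1), (3, 3, 4, 0, 4, 4, 0, 4), (4, 3, 3, 4, 4, 2, 1, 0), (0, 4, 1, 2, 4, 4, 1, 0))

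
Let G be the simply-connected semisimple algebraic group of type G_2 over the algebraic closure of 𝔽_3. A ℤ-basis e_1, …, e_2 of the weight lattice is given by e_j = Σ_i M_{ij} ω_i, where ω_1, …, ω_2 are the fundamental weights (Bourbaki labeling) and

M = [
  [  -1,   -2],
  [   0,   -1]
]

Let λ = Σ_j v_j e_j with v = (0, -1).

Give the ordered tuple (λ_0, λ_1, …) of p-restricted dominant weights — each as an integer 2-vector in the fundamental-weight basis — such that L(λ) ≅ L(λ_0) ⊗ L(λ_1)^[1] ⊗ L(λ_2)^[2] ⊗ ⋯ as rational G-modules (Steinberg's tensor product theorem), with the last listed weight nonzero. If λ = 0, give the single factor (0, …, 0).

ω-coordinates c = M·v, v = (0, -1):
  c_1 = -1*0 + -2*-1 = 2
  c_2 = 0*0 + -1*-1 = 1
Writing each c_i in base p = 3:
  c_1 = 2 = 2·3^0
  c_2 = 1 = 1·3^0
Factor λ_0 = (2, 1)

((2, 1),)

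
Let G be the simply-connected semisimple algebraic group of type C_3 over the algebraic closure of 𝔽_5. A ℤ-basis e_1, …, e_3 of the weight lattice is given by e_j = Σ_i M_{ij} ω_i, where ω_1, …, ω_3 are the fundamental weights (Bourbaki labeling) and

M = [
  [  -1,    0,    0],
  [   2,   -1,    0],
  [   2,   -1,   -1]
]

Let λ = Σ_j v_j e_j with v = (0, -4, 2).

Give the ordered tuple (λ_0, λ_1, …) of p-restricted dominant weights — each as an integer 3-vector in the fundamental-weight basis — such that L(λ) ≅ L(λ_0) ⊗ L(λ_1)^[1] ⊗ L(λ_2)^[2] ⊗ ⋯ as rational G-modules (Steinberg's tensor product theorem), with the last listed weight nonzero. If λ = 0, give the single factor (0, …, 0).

Converting to the ω-basis (c_i = row i of M dotted with v = (0, -4, 2)):
  c_1 = -1*0 + 0*-4 + 0*2 = 0
  c_2 = 2*0 + -1*-4 + 0*2 = 4
  c_3 = 2*0 + -1*-4 + -1*2 = 2
p = 5; digits c_i = Σ_j d_{ij}·5^j, 0 ≤ d_{ij} < 5:
  c_1 = 0
  c_2 = 4 = 4·5^0
  c_3 = 2 = 2·5^0
Factor λ_0 = (0, 4, 2)

((0, 4, 2),)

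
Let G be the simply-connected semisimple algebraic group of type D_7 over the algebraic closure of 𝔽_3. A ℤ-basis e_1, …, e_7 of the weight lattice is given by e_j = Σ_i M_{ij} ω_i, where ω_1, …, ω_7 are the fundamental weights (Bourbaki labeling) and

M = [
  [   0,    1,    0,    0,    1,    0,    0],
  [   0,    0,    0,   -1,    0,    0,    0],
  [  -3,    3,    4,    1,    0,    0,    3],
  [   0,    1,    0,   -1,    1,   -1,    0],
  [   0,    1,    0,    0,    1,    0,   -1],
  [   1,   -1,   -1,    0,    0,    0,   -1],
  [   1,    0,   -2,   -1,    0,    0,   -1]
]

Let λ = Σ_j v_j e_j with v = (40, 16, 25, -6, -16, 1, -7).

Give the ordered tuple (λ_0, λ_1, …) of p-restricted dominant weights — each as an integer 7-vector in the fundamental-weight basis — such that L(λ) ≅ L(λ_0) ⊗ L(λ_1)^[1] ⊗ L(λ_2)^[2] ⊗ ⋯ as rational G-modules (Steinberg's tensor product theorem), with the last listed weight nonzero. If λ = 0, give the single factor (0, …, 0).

Change of basis e → ω: c = M·v where v = (40, 16, 25, -6, -16, 1, -7):
  c_1 = (0)·(40) + (1)·(16) + (0)·(25) + (0)·(-6) + (1)·(-16) + (0)·(1) + (0)·(-7) = 0
  c_2 = (0)·(40) + (0)·(16) + (0)·(25) + (-1)·(-6) + (0)·(-16) + (0)·(1) + (0)·(-7) = 6
  c_3 = (-3)·(40) + (3)·(16) + (4)·(25) + (1)·(-6) + (0)·(-16) + (0)·(1) + (3)·(-7) = 1
  c_4 = (0)·(40) + (1)·(16) + (0)·(25) + (-1)·(-6) + (1)·(-16) + (-1)·(1) + (0)·(-7) = 5
  c_5 = (0)·(40) + (1)·(16) + (0)·(25) + (0)·(-6) + (1)·(-16) + (0)·(1) + (-1)·(-7) = 7
  c_6 = (1)·(40) + (-1)·(16) + (-1)·(25) + (0)·(-6) + (0)·(-16) + (0)·(1) + (-1)·(-7) = 6
  c_7 = (1)·(40) + (0)·(16) + (-2)·(25) + (-1)·(-6) + (0)·(-16) + (0)·(1) + (-1)·(-7) = 3
p = 3; digits c_i = Σ_j d_{ij}·3^j, 0 ≤ d_{ij} < 3:
  c_1 = 0
  c_2 = 6 = 0·3^0 + 2·3^1
  c_3 = 1 = 1·3^0
  c_4 = 5 = 2·3^0 + 1·3^1
  c_5 = 7 = 1·3^0 + 2·3^1
  c_6 = 6 = 0·3^0 + 2·3^1
  c_7 = 3 = 0·3^0 + 1·3^1
Factor λ_0 = (0, 0, 1, 2, 1, 0, 0)
Factor λ_1 = (0, 2, 0, 1, 2, 2, 1)

((0, 0, 1, 2, 1, 0, 0), (0, 2, 0, 1, 2, 2, 1))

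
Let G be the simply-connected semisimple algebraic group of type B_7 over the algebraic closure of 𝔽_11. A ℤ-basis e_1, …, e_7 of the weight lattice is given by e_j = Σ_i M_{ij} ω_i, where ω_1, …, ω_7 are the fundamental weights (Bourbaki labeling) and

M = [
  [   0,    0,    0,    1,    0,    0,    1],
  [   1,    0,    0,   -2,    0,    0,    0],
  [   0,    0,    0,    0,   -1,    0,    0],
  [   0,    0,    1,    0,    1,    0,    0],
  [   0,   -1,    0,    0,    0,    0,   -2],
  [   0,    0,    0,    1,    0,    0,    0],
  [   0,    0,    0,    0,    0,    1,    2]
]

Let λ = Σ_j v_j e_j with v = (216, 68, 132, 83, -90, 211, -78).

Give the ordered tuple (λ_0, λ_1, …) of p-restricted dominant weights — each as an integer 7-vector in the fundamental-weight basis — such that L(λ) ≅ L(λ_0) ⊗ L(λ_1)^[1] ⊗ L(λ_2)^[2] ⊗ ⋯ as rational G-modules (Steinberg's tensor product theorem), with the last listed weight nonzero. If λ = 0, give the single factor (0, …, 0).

In the fundamental-weight basis, λ has coordinates c = M·v (v = (216, 68, 132, 83, -90, 211, -78)):
  c_1 = 0·216 + 0·68 + 0·132 + 1·83 + (0)·(-90) + 0·211 + (1)·(-78) = 5
  c_2 = 1·216 + 0·68 + 0·132 + (-2)·(83) + (0)·(-90) + 0·211 + (0)·(-78) = 50
  c_3 = 0·216 + 0·68 + 0·132 + 0·83 + (-1)·(-90) + 0·211 + (0)·(-78) = 90
  c_4 = 0·216 + 0·68 + 1·132 + 0·83 + (1)·(-90) + 0·211 + (0)·(-78) = 42
  c_5 = 0·216 + (-1)·(68) + 0·132 + 0·83 + (0)·(-90) + 0·211 + (-2)·(-78) = 88
  c_6 = 0·216 + 0·68 + 0·132 + 1·83 + (0)·(-90) + 0·211 + (0)·(-78) = 83
  c_7 = 0·216 + 0·68 + 0·132 + 0·83 + (0)·(-90) + 1·211 + (2)·(-78) = 55
p = 11; digits c_i = Σ_j d_{ij}·11^j, 0 ≤ d_{ij} < 11:
  c_1 = 5 = 5·11^0
  c_2 = 50 = 6·11^0 + 4·11^1
  c_3 = 90 = 2·11^0 + 8·11^1
  c_4 = 42 = 9·11^0 + 3·11^1
  c_5 = 88 = 0·11^0 + 8·11^1
  c_6 = 83 = 6·11^0 + 7·11^1
  c_7 = 55 = 0·11^0 + 5·11^1
p-restricted factor λ_0 = (5, 6, 2, 9, 0, 6, 0)
p-restricted factor λ_1 = (0, 4, 8, 3, 8, 7, 5)

((5, 6, 2, 9, 0, 6, 0), (0, 4, 8, 3, 8, 7, 5))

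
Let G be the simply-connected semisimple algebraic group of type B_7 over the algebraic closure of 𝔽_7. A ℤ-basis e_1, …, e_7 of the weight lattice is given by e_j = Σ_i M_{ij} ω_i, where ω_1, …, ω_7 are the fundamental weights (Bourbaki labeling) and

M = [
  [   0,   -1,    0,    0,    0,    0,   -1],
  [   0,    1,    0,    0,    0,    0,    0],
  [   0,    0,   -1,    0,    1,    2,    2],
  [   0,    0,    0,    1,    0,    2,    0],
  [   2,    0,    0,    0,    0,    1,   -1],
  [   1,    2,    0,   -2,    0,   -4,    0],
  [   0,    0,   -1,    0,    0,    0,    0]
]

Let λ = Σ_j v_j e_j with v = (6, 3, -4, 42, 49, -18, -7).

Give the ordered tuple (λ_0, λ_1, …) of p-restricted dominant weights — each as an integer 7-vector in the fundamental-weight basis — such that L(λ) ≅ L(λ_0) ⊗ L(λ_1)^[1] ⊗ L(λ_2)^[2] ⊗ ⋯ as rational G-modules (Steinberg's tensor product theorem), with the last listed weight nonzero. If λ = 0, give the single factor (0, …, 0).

((4, 3, 3, 6, 1, 0, 4),)

ω-coordinates c = M·v, v = (6, 3, -4, 42, 49, -18, -7):
  c_1 = (0)·(6) + (-1)·(3) + (0)·(-4) + (0)·(42) + (0)·(49) + (0)·(-18) + (-1)·(-7) = 4
  c_2 = (0)·(6) + (1)·(3) + (0)·(-4) + (0)·(42) + (0)·(49) + (0)·(-18) + (0)·(-7) = 3
  c_3 = (0)·(6) + (0)·(3) + (-1)·(-4) + (0)·(42) + (1)·(49) + (2)·(-18) + (2)·(-7) = 3
  c_4 = (0)·(6) + (0)·(3) + (0)·(-4) + (1)·(42) + (0)·(49) + (2)·(-18) + (0)·(-7) = 6
  c_5 = (2)·(6) + (0)·(3) + (0)·(-4) + (0)·(42) + (0)·(49) + (1)·(-18) + (-1)·(-7) = 1
  c_6 = (1)·(6) + (2)·(3) + (0)·(-4) + (-2)·(42) + (0)·(49) + (-4)·(-18) + (0)·(-7) = 0
  c_7 = (0)·(6) + (0)·(3) + (-1)·(-4) + (0)·(42) + (0)·(49) + (0)·(-18) + (0)·(-7) = 4
Writing each c_i in base p = 7:
  c_1 = 4 = 4·7^0
  c_2 = 3 = 3·7^0
  c_3 = 3 = 3·7^0
  c_4 = 6 = 6·7^0
  c_5 = 1 = 1·7^0
  c_6 = 0
  c_7 = 4 = 4·7^0
Factor λ_0 = (4, 3, 3, 6, 1, 0, 4)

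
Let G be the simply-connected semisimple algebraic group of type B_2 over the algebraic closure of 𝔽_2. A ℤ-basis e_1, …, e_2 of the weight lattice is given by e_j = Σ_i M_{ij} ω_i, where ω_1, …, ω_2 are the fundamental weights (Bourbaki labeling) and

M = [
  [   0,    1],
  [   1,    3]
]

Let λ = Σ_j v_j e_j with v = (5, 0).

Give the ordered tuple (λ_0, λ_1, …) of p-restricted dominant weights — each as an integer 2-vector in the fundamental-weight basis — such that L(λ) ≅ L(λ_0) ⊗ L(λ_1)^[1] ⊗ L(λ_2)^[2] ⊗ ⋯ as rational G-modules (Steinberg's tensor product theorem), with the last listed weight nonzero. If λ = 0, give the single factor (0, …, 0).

((0, 1), (0, 0), (0, 1))

Converting to the ω-basis (c_i = row i of M dotted with v = (5, 0)):
  c_1 = 0·5 + 1·0 = 0
  c_2 = 1·5 + 3·0 = 5
Expand coordinatewise in base 2:
  c_1 = 0
  c_2 = 5 = 1·2^0 + 0·2^1 + 1·2^2
p-restricted factor λ_0 = (0, 1)
p-restricted factor λ_1 = (0, 0)
p-restricted factor λ_2 = (0, 1)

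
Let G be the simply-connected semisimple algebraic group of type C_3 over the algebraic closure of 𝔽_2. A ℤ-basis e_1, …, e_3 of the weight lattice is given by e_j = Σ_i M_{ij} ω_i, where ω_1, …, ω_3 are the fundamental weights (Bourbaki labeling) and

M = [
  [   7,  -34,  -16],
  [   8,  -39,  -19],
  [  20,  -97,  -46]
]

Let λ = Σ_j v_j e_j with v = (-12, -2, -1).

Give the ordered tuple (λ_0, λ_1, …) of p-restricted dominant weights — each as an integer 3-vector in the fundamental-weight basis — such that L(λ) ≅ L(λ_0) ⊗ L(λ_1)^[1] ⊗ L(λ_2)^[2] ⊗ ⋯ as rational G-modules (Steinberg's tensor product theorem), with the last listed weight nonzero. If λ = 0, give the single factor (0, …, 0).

In the fundamental-weight basis, λ has coordinates c = M·v (v = (-12, -2, -1)):
  c_1 = (7)·(-12) + (-34)·(-2) + (-16)·(-1) = 0
  c_2 = (8)·(-12) + (-39)·(-2) + (-19)·(-1) = 1
  c_3 = (20)·(-12) + (-97)·(-2) + (-46)·(-1) = 0
p = 2; digits c_i = Σ_j d_{ij}·2^j, 0 ≤ d_{ij} < 2:
  c_1 = 0
  c_2 = 1 = 1·2^0
  c_3 = 0
Factor λ_0 = (0, 1, 0)

((0, 1, 0),)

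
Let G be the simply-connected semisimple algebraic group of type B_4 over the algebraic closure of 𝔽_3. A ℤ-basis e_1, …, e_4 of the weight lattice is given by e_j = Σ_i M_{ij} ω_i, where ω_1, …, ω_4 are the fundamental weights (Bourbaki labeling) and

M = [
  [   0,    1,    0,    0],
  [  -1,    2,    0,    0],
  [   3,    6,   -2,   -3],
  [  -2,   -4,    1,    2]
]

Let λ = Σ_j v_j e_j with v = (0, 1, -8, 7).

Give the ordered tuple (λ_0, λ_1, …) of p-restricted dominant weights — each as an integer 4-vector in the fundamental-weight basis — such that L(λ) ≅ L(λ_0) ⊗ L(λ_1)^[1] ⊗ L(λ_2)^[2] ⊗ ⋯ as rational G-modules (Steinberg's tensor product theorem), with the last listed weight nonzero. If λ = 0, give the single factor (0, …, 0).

Compute c_i = Σ_j M_{ij} v_j with v = (0, 1, -8, 7):
  c_1 = 0*0 + 1*1 + 0*-8 + 0*7 = 1
  c_2 = -1*0 + 2*1 + 0*-8 + 0*7 = 2
  c_3 = 3*0 + 6*1 + -2*-8 + -3*7 = 1
  c_4 = -2*0 + -4*1 + 1*-8 + 2*7 = 2
Writing each c_i in base p = 3:
  c_1 = 1 = 1·3^0
  c_2 = 2 = 2·3^0
  c_3 = 1 = 1·3^0
  c_4 = 2 = 2·3^0
Factor λ_0 = (1, 2, 1, 2)

((1, 2, 1, 2),)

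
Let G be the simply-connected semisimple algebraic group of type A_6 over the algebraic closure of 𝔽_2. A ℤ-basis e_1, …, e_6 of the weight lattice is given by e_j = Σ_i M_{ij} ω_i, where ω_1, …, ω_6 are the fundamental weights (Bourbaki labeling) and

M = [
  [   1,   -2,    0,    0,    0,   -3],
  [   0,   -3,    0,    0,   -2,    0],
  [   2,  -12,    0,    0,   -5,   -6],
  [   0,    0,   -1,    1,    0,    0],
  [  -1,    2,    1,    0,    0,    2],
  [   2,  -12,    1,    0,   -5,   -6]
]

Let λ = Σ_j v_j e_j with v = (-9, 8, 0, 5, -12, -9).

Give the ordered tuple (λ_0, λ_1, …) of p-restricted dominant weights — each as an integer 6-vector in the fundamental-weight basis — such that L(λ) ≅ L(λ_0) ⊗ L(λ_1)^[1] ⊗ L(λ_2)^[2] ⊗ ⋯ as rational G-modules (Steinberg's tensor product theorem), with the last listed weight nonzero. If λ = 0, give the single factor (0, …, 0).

((0, 0, 0, 1, 1, 0), (1, 0, 0, 0, 1, 0), (0, 0, 0, 1, 1, 0))

Compute c_i = Σ_j M_{ij} v_j with v = (-9, 8, 0, 5, -12, -9):
  c_1 = 1*-9 + -2*8 + 0*0 + 0*5 + 0*-12 + -3*-9 = 2
  c_2 = 0*-9 + -3*8 + 0*0 + 0*5 + -2*-12 + 0*-9 = 0
  c_3 = 2*-9 + -12*8 + 0*0 + 0*5 + -5*-12 + -6*-9 = 0
  c_4 = 0*-9 + 0*8 + -1*0 + 1*5 + 0*-12 + 0*-9 = 5
  c_5 = -1*-9 + 2*8 + 1*0 + 0*5 + 0*-12 + 2*-9 = 7
  c_6 = 2*-9 + -12*8 + 1*0 + 0*5 + -5*-12 + -6*-9 = 0
Expand coordinatewise in base 2:
  c_1 = 2 = 0·2^0 + 1·2^1
  c_2 = 0
  c_3 = 0
  c_4 = 5 = 1·2^0 + 0·2^1 + 1·2^2
  c_5 = 7 = 1·2^0 + 1·2^1 + 1·2^2
  c_6 = 0
λ_0 = (0, 0, 0, 1, 1, 0)
λ_1 = (1, 0, 0, 0, 1, 0)
λ_2 = (0, 0, 0, 1, 1, 0)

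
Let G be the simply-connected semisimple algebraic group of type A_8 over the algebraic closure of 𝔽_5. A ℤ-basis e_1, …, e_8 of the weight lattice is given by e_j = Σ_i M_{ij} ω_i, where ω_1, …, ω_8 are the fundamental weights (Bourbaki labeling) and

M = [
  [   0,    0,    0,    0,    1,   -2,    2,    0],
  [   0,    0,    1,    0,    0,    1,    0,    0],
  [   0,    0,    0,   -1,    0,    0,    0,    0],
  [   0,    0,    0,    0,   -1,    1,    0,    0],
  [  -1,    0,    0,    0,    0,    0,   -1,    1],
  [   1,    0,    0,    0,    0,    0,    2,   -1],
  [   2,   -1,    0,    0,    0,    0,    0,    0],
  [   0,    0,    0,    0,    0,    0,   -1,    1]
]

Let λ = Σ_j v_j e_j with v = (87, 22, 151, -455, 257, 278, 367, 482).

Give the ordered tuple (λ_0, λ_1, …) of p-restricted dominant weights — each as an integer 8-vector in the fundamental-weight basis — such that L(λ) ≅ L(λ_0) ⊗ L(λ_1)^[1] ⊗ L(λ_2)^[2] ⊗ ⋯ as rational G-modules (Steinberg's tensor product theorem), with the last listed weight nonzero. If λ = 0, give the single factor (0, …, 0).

Compute c_i = Σ_j M_{ij} v_j with v = (87, 22, 151, -455, 257, 278, 367, 482):
  c_1 = (0)·(87) + (0)·(22) + (0)·(151) + (0)·(-455) + (1)·(257) + (-2)·(278) + (2)·(367) + (0)·(482) = 435
  c_2 = (0)·(87) + (0)·(22) + (1)·(151) + (0)·(-455) + (0)·(257) + (1)·(278) + (0)·(367) + (0)·(482) = 429
  c_3 = (0)·(87) + (0)·(22) + (0)·(151) + (-1)·(-455) + (0)·(257) + (0)·(278) + (0)·(367) + (0)·(482) = 455
  c_4 = (0)·(87) + (0)·(22) + (0)·(151) + (0)·(-455) + (-1)·(257) + (1)·(278) + (0)·(367) + (0)·(482) = 21
  c_5 = (-1)·(87) + (0)·(22) + (0)·(151) + (0)·(-455) + (0)·(257) + (0)·(278) + (-1)·(367) + (1)·(482) = 28
  c_6 = (1)·(87) + (0)·(22) + (0)·(151) + (0)·(-455) + (0)·(257) + (0)·(278) + (2)·(367) + (-1)·(482) = 339
  c_7 = (2)·(87) + (-1)·(22) + (0)·(151) + (0)·(-455) + (0)·(257) + (0)·(278) + (0)·(367) + (0)·(482) = 152
  c_8 = (0)·(87) + (0)·(22) + (0)·(151) + (0)·(-455) + (0)·(257) + (0)·(278) + (-1)·(367) + (1)·(482) = 115
p = 5; digits c_i = Σ_j d_{ij}·5^j, 0 ≤ d_{ij} < 5:
  c_1 = 435 = 0·5^0 + 2·5^1 + 2·5^2 + 3·5^3
  c_2 = 429 = 4·5^0 + 0·5^1 + 2·5^2 + 3·5^3
  c_3 = 455 = 0·5^0 + 1·5^1 + 3·5^2 + 3·5^3
  c_4 = 21 = 1·5^0 + 4·5^1
  c_5 = 28 = 3·5^0 + 0·5^1 + 1·5^2
  c_6 = 339 = 4·5^0 + 2·5^1 + 3·5^2 + 2·5^3
  c_7 = 152 = 2·5^0 + 0·5^1 + 1·5^2 + 1·5^3
  c_8 = 115 = 0·5^0 + 3·5^1 + 4·5^2
p-restricted factor λ_0 = (0, 4, 0, 1, 3, 4, 2, 0)
p-restricted factor λ_1 = (2, 0, 1, 4, 0, 2, 0, 3)
p-restricted factor λ_2 = (2, 2, 3, 0, 1, 3, 1, 4)
p-restricted factor λ_3 = (3, 3, 3, 0, 0, 2, 1, 0)

((0, 4, 0, 1, 3, 4, 2, 0), (2, 0, 1, 4, 0, 2, 0, 3), (2, 2, 3, 0, 1, 3, 1, 4), (3, 3, 3, 0, 0, 2, 1, 0))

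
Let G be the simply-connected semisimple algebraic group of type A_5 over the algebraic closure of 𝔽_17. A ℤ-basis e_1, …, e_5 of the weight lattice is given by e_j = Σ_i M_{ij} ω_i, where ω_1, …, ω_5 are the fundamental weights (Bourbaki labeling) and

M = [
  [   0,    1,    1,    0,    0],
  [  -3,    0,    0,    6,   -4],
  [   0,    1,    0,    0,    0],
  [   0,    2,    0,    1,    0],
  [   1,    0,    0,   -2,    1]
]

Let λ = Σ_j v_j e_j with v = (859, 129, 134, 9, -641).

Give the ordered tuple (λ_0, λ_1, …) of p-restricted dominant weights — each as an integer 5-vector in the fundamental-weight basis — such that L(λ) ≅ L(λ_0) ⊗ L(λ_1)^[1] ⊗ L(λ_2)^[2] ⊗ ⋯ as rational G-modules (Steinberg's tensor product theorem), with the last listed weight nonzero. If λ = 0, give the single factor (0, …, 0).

((8, 7, 10, 12, 13), (15, 2, 7, 15, 11))

Compute c_i = Σ_j M_{ij} v_j with v = (859, 129, 134, 9, -641):
  c_1 = (0)·(859) + (1)·(129) + (1)·(134) + (0)·(9) + (0)·(-641) = 263
  c_2 = (-3)·(859) + (0)·(129) + (0)·(134) + (6)·(9) + (-4)·(-641) = 41
  c_3 = (0)·(859) + (1)·(129) + (0)·(134) + (0)·(9) + (0)·(-641) = 129
  c_4 = (0)·(859) + (2)·(129) + (0)·(134) + (1)·(9) + (0)·(-641) = 267
  c_5 = (1)·(859) + (0)·(129) + (0)·(134) + (-2)·(9) + (1)·(-641) = 200
p = 17; digits c_i = Σ_j d_{ij}·17^j, 0 ≤ d_{ij} < 17:
  c_1 = 263 = 8·17^0 + 15·17^1
  c_2 = 41 = 7·17^0 + 2·17^1
  c_3 = 129 = 10·17^0 + 7·17^1
  c_4 = 267 = 12·17^0 + 15·17^1
  c_5 = 200 = 13·17^0 + 11·17^1
Factor λ_0 = (8, 7, 10, 12, 13)
Factor λ_1 = (15, 2, 7, 15, 11)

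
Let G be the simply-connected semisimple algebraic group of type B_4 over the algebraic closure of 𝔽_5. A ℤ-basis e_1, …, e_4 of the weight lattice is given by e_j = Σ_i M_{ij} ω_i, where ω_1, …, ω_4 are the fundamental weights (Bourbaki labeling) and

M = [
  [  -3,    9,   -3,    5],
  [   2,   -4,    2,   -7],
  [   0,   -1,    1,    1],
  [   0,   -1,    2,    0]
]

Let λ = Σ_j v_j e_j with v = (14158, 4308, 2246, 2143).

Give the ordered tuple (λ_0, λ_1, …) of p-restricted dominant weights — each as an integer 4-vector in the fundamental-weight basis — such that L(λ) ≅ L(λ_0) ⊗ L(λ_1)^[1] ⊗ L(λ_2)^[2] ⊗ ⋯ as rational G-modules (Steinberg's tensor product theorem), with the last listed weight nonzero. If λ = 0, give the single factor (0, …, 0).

Change of basis e → ω: c = M·v where v = (14158, 4308, 2246, 2143):
  c_1 = -3*14158 + 9*4308 + -3*2246 + 5*2143 = 275
  c_2 = 2*14158 + -4*4308 + 2*2246 + -7*2143 = 575
  c_3 = 0*14158 + -1*4308 + 1*2246 + 1*2143 = 81
  c_4 = 0*14158 + -1*4308 + 2*2246 + 0*2143 = 184
Base-5 expansion of each c_i:
  c_1 = 275 = 0·5^0 + 0·5^1 + 1·5^2 + 2·5^3
  c_2 = 575 = 0·5^0 + 0·5^1 + 3·5^2 + 4·5^3
  c_3 = 81 = 1·5^0 + 1·5^1 + 3·5^2
  c_4 = 184 = 4·5^0 + 1·5^1 + 2·5^2 + 1·5^3
λ_0 = (0, 0, 1, 4)
λ_1 = (0, 0, 1, 1)
λ_2 = (1, 3, 3, 2)
λ_3 = (2, 4, 0, 1)

((0, 0, 1, 4), (0, 0, 1, 1), (1, 3, 3, 2), (2, 4, 0, 1))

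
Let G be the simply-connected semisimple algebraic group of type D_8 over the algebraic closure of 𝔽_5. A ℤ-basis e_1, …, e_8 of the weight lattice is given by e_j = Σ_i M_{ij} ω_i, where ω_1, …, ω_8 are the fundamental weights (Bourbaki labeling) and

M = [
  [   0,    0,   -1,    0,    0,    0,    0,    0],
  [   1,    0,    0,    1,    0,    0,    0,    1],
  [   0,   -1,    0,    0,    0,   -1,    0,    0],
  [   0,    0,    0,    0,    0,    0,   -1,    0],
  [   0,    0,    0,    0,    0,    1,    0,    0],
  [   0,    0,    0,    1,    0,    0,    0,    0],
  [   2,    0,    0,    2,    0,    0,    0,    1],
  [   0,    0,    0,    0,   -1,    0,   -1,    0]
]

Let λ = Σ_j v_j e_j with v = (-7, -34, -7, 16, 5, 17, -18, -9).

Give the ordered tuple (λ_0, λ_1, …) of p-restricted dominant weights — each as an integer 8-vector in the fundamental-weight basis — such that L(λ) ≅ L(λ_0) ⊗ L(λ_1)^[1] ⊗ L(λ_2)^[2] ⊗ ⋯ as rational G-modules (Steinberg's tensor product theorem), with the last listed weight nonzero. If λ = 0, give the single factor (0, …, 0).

((2, 0, 2, 3, 2, 1, 4, 3), (1, 0, 3, 3, 3, 3, 1, 2))

In the fundamental-weight basis, λ has coordinates c = M·v (v = (-7, -34, -7, 16, 5, 17, -18, -9)):
  c_1 = (0)·(-7) + (0)·(-34) + (-1)·(-7) + (0)·(16) + (0)·(5) + (0)·(17) + (0)·(-18) + (0)·(-9) = 7
  c_2 = (1)·(-7) + (0)·(-34) + (0)·(-7) + (1)·(16) + (0)·(5) + (0)·(17) + (0)·(-18) + (1)·(-9) = 0
  c_3 = (0)·(-7) + (-1)·(-34) + (0)·(-7) + (0)·(16) + (0)·(5) + (-1)·(17) + (0)·(-18) + (0)·(-9) = 17
  c_4 = (0)·(-7) + (0)·(-34) + (0)·(-7) + (0)·(16) + (0)·(5) + (0)·(17) + (-1)·(-18) + (0)·(-9) = 18
  c_5 = (0)·(-7) + (0)·(-34) + (0)·(-7) + (0)·(16) + (0)·(5) + (1)·(17) + (0)·(-18) + (0)·(-9) = 17
  c_6 = (0)·(-7) + (0)·(-34) + (0)·(-7) + (1)·(16) + (0)·(5) + (0)·(17) + (0)·(-18) + (0)·(-9) = 16
  c_7 = (2)·(-7) + (0)·(-34) + (0)·(-7) + (2)·(16) + (0)·(5) + (0)·(17) + (0)·(-18) + (1)·(-9) = 9
  c_8 = (0)·(-7) + (0)·(-34) + (0)·(-7) + (0)·(16) + (-1)·(5) + (0)·(17) + (-1)·(-18) + (0)·(-9) = 13
Writing each c_i in base p = 5:
  c_1 = 7 = 2·5^0 + 1·5^1
  c_2 = 0
  c_3 = 17 = 2·5^0 + 3·5^1
  c_4 = 18 = 3·5^0 + 3·5^1
  c_5 = 17 = 2·5^0 + 3·5^1
  c_6 = 16 = 1·5^0 + 3·5^1
  c_7 = 9 = 4·5^0 + 1·5^1
  c_8 = 13 = 3·5^0 + 2·5^1
λ_0 = (2, 0, 2, 3, 2, 1, 4, 3)
λ_1 = (1, 0, 3, 3, 3, 3, 1, 2)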